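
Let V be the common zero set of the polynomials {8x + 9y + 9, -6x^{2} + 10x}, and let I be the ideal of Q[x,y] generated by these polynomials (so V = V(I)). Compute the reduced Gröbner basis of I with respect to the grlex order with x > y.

f_1 = 8x + 9y + 9, LT = x.
f_2 = -6x^{2} + 10x, LT = x^{2}.

S(f_1,f_2): lcm = x^{2}. S = \tfrac{9}{8}xy + \tfrac{67}{24}x.
  leading term xy: subtract (\tfrac{9}{64}y)·f_1 from \tfrac{9}{8}xy + \tfrac{67}{24}x → -\tfrac{81}{64}y^{2} + \tfrac{67}{24}x - \tfrac{81}{64}y
  leading term y^{2}: no divisor's leading term divides it; move -\tfrac{81}{64}y^{2} to the remainder.
  leading term x: subtract (\tfrac{67}{192})·f_1 from \tfrac{67}{24}x - \tfrac{81}{64}y → -\tfrac{141}{32}y - \tfrac{201}{64}
  leading term y: no divisor's leading term divides it; move -\tfrac{141}{32}y to the remainder.
  leading term 1: no divisor's leading term divides it; move -\tfrac{201}{64} to the remainder.
  remainder -\tfrac{81}{64}y^{2} - \tfrac{141}{32}y - \tfrac{201}{64} ≠ 0; add g_3 = -\tfrac{81}{64}y^{2} - \tfrac{141}{32}y - \tfrac{201}{64} to the basis.

The other S-polynomials (S(f_1,g_3), S(f_2,g_3)) all reduce to 0 modulo the current basis, so we have a Gröbner basis.
Inter-reduce: drop elements whose leading term is divisible by another's, tail-reduce, and make monic.

G = {y^{2} + \tfrac{94}{27}y + \tfrac{67}{27}, x + \tfrac{9}{8}y + \tfrac{9}{8}}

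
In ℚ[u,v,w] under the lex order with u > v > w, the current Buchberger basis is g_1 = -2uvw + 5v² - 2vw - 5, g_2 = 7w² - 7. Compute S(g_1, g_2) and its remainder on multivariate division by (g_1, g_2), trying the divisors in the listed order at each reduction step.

S(g_1, g_2) = uv - 5/2v²w + vw² + 5/2w; remainder on division = uv - 5/2v²w + v + 5/2w.

lcm(LM(g_1), LM(g_2)) = uvw².
S = (lcm/LT(g_1))·g_1 − (lcm/LT(g_2))·g_2 = uv - 5/2v²w + vw² + 5/2w.
Reduce S modulo (g_1, g_2) in that order:
  leading term uv: no divisor's leading term divides it; move uv to the remainder.
  leading term v²w: no divisor's leading term divides it; move -5/2v²w to the remainder.
  leading term vw²: subtract (1/7v)·g_2 from vw² + 5/2w → v + 5/2w
  leading term v: no divisor's leading term divides it; move v to the remainder.
  leading term w: no divisor's leading term divides it; move 5/2w to the remainder.
The remainder uv - 5/2v²w + v + 5/2w is nonzero, so it would be added as the next basis element.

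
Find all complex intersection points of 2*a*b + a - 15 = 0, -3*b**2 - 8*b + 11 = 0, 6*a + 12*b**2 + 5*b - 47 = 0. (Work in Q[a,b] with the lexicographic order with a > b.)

Compute a lex Gröbner basis by Buchberger's algorithm.
f_1 = 2*a*b + a - 15, LT = a*b.
f_2 = -3*b**2 - 8*b + 11, LT = b**2.
f_3 = 6*a + 12*b**2 + 5*b - 47, LT = a.

S(f_1,f_2): lcm = a*b**2. S = -13/6*a*b + 11/3*a - 15/2*b.
  leading term a*b: subtract (-13/12)·f_1 from -13/6*a*b + 11/3*a - 15/2*b → 19/4*a - 15/2*b - 65/4
  leading term a: subtract (19/24)·f_3 from 19/4*a - 15/2*b - 65/4 → -19/2*b**2 - 275/24*b + 503/24
  leading term b**2: subtract (19/6)·f_2 from -19/2*b**2 - 275/24*b + 503/24 → 111/8*b - 111/8
  leading term b: no divisor's leading term divides it; move 111/8*b to the remainder.
  leading term 1: no divisor's leading term divides it; move -111/8 to the remainder.
  remainder 111/8*b - 111/8 ≠ 0; add h_4 = 111/8*b - 111/8 to the basis.

S(f_1,f_3): lcm = a*b. S = 1/2*a - 2*b**3 - 5/6*b**2 + 47/6*b - 15/2.
  leading term a: subtract (1/12)·f_3 from 1/2*a - 2*b**3 - 5/6*b**2 + 47/6*b - 15/2 → -2*b**3 - 11/6*b**2 + 89/12*b - 43/12
  leading term b**3: subtract (2/3*b)·f_2 from -2*b**3 - 11/6*b**2 + 89/12*b - 43/12 → 7/2*b**2 + 1/12*b - 43/12
  leading term b**2: subtract (-7/6)·f_2 from 7/2*b**2 + 1/12*b - 43/12 → -37/4*b + 37/4
  leading term b: subtract (-2/3)·h_4 from -37/4*b + 37/4 → 0
  remainder 0.

S(f_2,f_3): leading monomials are coprime, so the S-polynomial reduces to 0 (Buchberger's first criterion).
S(f_1,h_4): lcm = a*b. S = 3/2*a - 15/2.
  leading term a: subtract (1/4)·f_3 from 3/2*a - 15/2 → -3*b**2 - 5/4*b + 17/4
  leading term b**2: subtract (1)·f_2 from -3*b**2 - 5/4*b + 17/4 → 27/4*b - 27/4
  leading term b: subtract (18/37)·h_4 from 27/4*b - 27/4 → 0
  remainder 0.

S(f_2,h_4): lcm = b**2. S = 11/3*b - 11/3.
  leading term b: subtract (88/333)·h_4 from 11/3*b - 11/3 → 0
  remainder 0.

S(f_3,h_4): leading monomials are coprime, so the S-polynomial reduces to 0 (Buchberger's first criterion).
Every S-polynomial of the final basis reduces to 0, so we have a Gröbner basis.
Inter-reduce: drop elements whose leading term is divisible by another's, tail-reduce, and make monic.
Reduced Gröbner basis: {a - 5, b - 1}.

A lex Gröbner basis eliminates variables successively. Here b - 1 depends only on b, with roots {1}; lifting each root through the earlier basis elements recovers the full solutions.
  b = 1: the earlier basis element becomes a - 5 = 0, giving a = 5 — point (5, 1).
Each listed point satisfies every original equation (direct substitution).

{(5, 1)}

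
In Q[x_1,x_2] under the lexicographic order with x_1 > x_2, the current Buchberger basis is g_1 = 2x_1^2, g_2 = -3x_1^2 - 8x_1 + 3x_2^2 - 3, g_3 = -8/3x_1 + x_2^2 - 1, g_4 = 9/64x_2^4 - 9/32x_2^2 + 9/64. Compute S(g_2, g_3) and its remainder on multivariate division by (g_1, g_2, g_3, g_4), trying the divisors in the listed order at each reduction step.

S(g_2, g_3) = 3/8x_1x_2^2 + 55/24x_1 - x_2^2 + 1; remainder on division = 0.

lcm(LM(g_2), LM(g_3)) = x_1^2.
S = (lcm/LT(g_2))·g_2 − (lcm/LT(g_3))·g_3 = 3/8x_1x_2^2 + 55/24x_1 - x_2^2 + 1.
Reduce S modulo (g_1, g_2, g_3, g_4) in that order:
  leading term x_1x_2^2: subtract (-9/64x_2^2)·g_3 from 3/8x_1x_2^2 + 55/24x_1 - x_2^2 + 1 → 55/24x_1 + 9/64x_2^4 - 73/64x_2^2 + 1
  leading term x_1: subtract (-55/64)·g_3 from 55/24x_1 + 9/64x_2^4 - 73/64x_2^2 + 1 → 9/64x_2^4 - 9/32x_2^2 + 9/64
  leading term x_2^4: subtract (1)·g_4 from 9/64x_2^4 - 9/32x_2^2 + 9/64 → 0
The remainder is 0, so this S-polynomial contributes no new basis element.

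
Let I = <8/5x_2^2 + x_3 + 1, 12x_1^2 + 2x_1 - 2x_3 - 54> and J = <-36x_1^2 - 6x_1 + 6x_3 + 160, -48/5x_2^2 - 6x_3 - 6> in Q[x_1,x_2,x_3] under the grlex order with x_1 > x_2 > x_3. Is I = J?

Since reduced Gröbner bases are canonical representatives of ideals under a given ordering, it suffices to compute and compare them.
Buchberger on the first generating set:
f_1 = 8/5x_2^2 + x_3 + 1, LT = x_2^2.
f_2 = 12x_1^2 + 2x_1 - 2x_3 - 54, LT = x_1^2.

The S-polynomials (S(f_1,f_2)) all reduce to 0 modulo the current basis, so we have a Gröbner basis.
Inter-reduce: drop elements whose leading term is divisible by another's, tail-reduce, and make monic.
Reduced Gröbner basis: {x_1^2 + 1/6x_1 - 1/6x_3 - 9/2, x_2^2 + 5/8x_3 + 5/8}.

Buchberger on the second generating set:
h_1 = -36x_1^2 - 6x_1 + 6x_3 + 160, LT = x_1^2.
h_2 = -48/5x_2^2 - 6x_3 - 6, LT = x_2^2.

The S-polynomials (S(h_1,h_2)) all reduce to 0 modulo the current basis, so we have a Gröbner basis.
Inter-reduce: drop elements whose leading term is divisible by another's, tail-reduce, and make monic.
Reduced Gröbner basis: {x_1^2 + 1/6x_1 - 1/6x_3 - 40/9, x_2^2 + 5/8x_3 + 5/8}.

These differ, so the ideals are not equal.
The same test decides containment: I ⊆ J iff every generator of I reduces to 0 modulo a Gröbner basis of J.

No, the ideals differ.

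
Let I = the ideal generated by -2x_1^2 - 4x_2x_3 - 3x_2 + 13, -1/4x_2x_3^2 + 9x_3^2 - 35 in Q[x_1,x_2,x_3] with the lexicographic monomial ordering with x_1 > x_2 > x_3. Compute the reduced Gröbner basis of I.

f_1 = -2x_1^2 - 4x_2x_3 - 3x_2 + 13, LT = x_1^2.
f_2 = -1/4x_2x_3^2 + 9x_3^2 - 35, LT = x_2x_3^2.

S(f_1,f_2): leading monomials are coprime, so the S-polynomial reduces to 0 (Buchberger's first criterion).
Every S-polynomial of the final basis reduces to 0, so we have a Gröbner basis.

G = {x_1^2 + 2x_2x_3 + 3/2x_2 - 13/2, x_2x_3^2 - 36x_3^2 + 140}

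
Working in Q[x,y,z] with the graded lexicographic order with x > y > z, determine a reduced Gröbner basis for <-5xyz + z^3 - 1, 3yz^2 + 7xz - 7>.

G = {z^4 + 35/3x^2z - 35/3x - z, yz^2 + 7/3xz - 7/3, xy + 3/35yz - 1/5z^2 + 1/5x}

f_1 = -5xyz + z^3 - 1, LT = xyz.
f_2 = 3yz^2 + 7xz - 7, LT = yz^2.

S(f_1,f_2): lcm = xyz^2. S = -1/5z^4 - 7/3x^2z + 7/3x + 1/5z.
  leading term z^4: no divisor's leading term divides it; move -1/5z^4 to the remainder.
  leading term x^2z: no divisor's leading term divides it; move -7/3x^2z to the remainder.
  leading term x: no divisor's leading term divides it; move 7/3x to the remainder.
  leading term z: no divisor's leading term divides it; move 1/5z to the remainder.
  remainder -1/5z^4 - 7/3x^2z + 7/3x + 1/5z ≠ 0; add g_3 = -1/5z^4 - 7/3x^2z + 7/3x + 1/5z to the basis.

S(f_1,g_3): lcm = xyz^4. S = -1/5z^6 - 35/3x^3yz + 35/3x^2y + xyz + 1/5z^3.
  leading term z^6: subtract (z^2)·g_3 from -1/5z^6 - 35/3x^3yz + 35/3x^2y + xyz + 1/5z^3 → -35/3x^3yz + 7/3x^2z^3 + 35/3x^2y + xyz - 7/3xz^2
  leading term x^3yz: subtract (7/3x^2)·f_1 from -35/3x^3yz + 7/3x^2z^3 + 35/3x^2y + xyz - 7/3xz^2 → 35/3x^2y + xyz - 7/3xz^2 + 7/3x^2
  leading term x^2y: no divisor's leading term divides it; move 35/3x^2y to the remainder.
  leading term xyz: subtract (-1/5)·f_1 from xyz - 7/3xz^2 + 7/3x^2 → -7/3xz^2 + 1/5z^3 + 7/3x^2 - 1/5
  leading term xz^2: no divisor's leading term divides it; move -7/3xz^2 to the remainder.
  leading term z^3: no divisor's leading term divides it; move 1/5z^3 to the remainder.
  leading term x^2: no divisor's leading term divides it; move 7/3x^2 to the remainder.
  leading term 1: no divisor's leading term divides it; move -1/5 to the remainder.
  remainder 35/3x^2y - 7/3xz^2 + 1/5z^3 + 7/3x^2 - 1/5 ≠ 0; add g_4 = 35/3x^2y - 7/3xz^2 + 1/5z^3 + 7/3x^2 - 1/5 to the basis.

S(f_2,g_3): lcm = yz^4. S = -35/3x^2yz + 7/3xz^3 + 35/3xy + yz - 7/3z^2.
  leading term x^2yz: subtract (7/3x)·f_1 from -35/3x^2yz + 7/3xz^3 + 35/3xy + yz - 7/3z^2 → 35/3xy + yz - 7/3z^2 + 7/3x
  leading term xy: no divisor's leading term divides it; move 35/3xy to the remainder.
  leading term yz: no divisor's leading term divides it; move yz to the remainder.
  leading term z^2: no divisor's leading term divides it; move -7/3z^2 to the remainder.
  leading term x: no divisor's leading term divides it; move 7/3x to the remainder.
  remainder 35/3xy + yz - 7/3z^2 + 7/3x ≠ 0; add g_5 = 35/3xy + yz - 7/3z^2 + 7/3x to the basis.

S(f_1,g_4): lcm = x^2yz. S = -3/175z^4 - 1/5x^2z + 1/5x + 3/175z.
  leading term z^4: subtract (3/35)·g_3 from -3/175z^4 - 1/5x^2z + 1/5x + 3/175z → 0
  remainder 0.

S(f_2,g_4): lcm = x^2yz^2. S = 1/5xz^4 - 3/175z^5 + 7/3x^3z - 1/5x^2z^2 - 7/3x^2 + 3/175z^2.
  leading term xz^4: subtract (-x)·g_3 from 1/5xz^4 - 3/175z^5 + 7/3x^3z - 1/5x^2z^2 - 7/3x^2 + 3/175z^2 → -3/175z^5 - 1/5x^2z^2 + 1/5xz + 3/175z^2
  leading term z^5: subtract (3/35z)·g_3 from -3/175z^5 - 1/5x^2z^2 + 1/5xz + 3/175z^2 → 0
  remainder 0.

S(g_3,g_4): leading monomials are coprime, so the S-polynomial reduces to 0 (Buchberger's first criterion).
S(f_1,g_5): lcm = xyz. S = -3/35yz^2 - 1/5xz + 1/5.
  leading term yz^2: subtract (-1/35)·f_2 from -3/35yz^2 - 1/5xz + 1/5 → 0
  remainder 0.

S(f_2,g_5): lcm = xyz^2. S = -3/35yz^3 + 1/5z^4 + 7/3x^2z - 1/5xz^2 - 7/3x.
  leading term yz^3: subtract (-1/35z)·f_2 from -3/35yz^3 + 1/5z^4 + 7/3x^2z - 1/5xz^2 - 7/3x → 1/5z^4 + 7/3x^2z - 7/3x - 1/5z
  leading term z^4: subtract (-1)·g_3 from 1/5z^4 + 7/3x^2z - 7/3x - 1/5z → 0
  remainder 0.

S(g_3,g_5): leading monomials are coprime, so the S-polynomial reduces to 0 (Buchberger's first criterion).
S(g_4,g_5): lcm = x^2y. S = -3/35xyz + 3/175z^3 - 3/175.
  leading term xyz: subtract (3/175)·f_1 from -3/35xyz + 3/175z^3 - 3/175 → 0
  remainder 0.

Every S-polynomial of the final basis reduces to 0, so we have a Gröbner basis.
Inter-reduce: drop elements whose leading term is divisible by another's, tail-reduce, and make monic.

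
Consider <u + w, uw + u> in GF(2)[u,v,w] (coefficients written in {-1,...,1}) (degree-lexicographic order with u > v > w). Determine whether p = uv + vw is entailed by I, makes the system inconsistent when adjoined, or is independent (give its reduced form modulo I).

uv + vw lies in I (it reduces to 0).

First compute the reduced Gröbner basis of I by Buchberger's algorithm.
f_1 = u + w, LT = u.
f_2 = uw + u, LT = uw.

S(f_1,f_2): lcm = uw. S = w^2 + u.
  leading term w^2: no divisor's leading term divides it; move w^2 to the remainder.
  leading term u: subtract (1)·f_1 from u → w
  leading term w: no divisor's leading term divides it; move w to the remainder.
  remainder w^2 + w ≠ 0; add h_3 = w^2 + w to the basis.

S(f_1,h_3): leading monomials are coprime, so the S-polynomial reduces to 0 (Buchberger's first criterion).
S(f_2,h_3): lcm = uw^2. S = 0.
  remainder 0.

Every S-polynomial of the final basis reduces to 0, so we have a Gröbner basis.
Inter-reduce: drop elements whose leading term is divisible by another's, tail-reduce, and make monic.
Reduced Gröbner basis: {w^2 + w, u + w}.
Label its elements g_1 = w^2 + w, g_2 = u + w.

Reduce p = uv + vw modulo G:
  leading term uv: subtract (v)·g_2 from uv + vw → 0
  normal form = 0.
Since the normal form is 0, p ∈ I.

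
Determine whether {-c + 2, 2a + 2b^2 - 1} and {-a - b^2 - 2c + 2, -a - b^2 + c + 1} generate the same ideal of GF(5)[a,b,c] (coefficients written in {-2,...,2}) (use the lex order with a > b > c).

Equality of ideals is decidable: compute both reduced Gröbner bases (unique for the ordering) and check whether they agree.
Buchberger on the first generating set:
f_1 = -c + 2, LT = c.
f_2 = 2a + 2b^2 - 1, LT = a.

The S-polynomials (S(f_1,f_2)) all reduce to 0 modulo the current basis, so we have a Gröbner basis.
Inter-reduce: drop elements whose leading term is divisible by another's, tail-reduce, and make monic.
Reduced Gröbner basis: {a + b^2 + 2, c - 2}.

Buchberger on the second generating set:
h_1 = -a - b^2 - 2c + 2, LT = a.
h_2 = -a - b^2 + c + 1, LT = a.

S(h_1,h_2): lcm = a. S = -2c - 1.
  leading term c: no divisor's leading term divides it; move -2c to the remainder.
  leading term 1: no divisor's leading term divides it; move -1 to the remainder.
  remainder -2c - 1 ≠ 0; add k_3 = -2c - 1 to the basis.

The other S-polynomials (S(h_1,k_3), S(h_2,k_3)) all reduce to 0 modulo the current basis, so we have a Gröbner basis.
Inter-reduce: drop elements whose leading term is divisible by another's, tail-reduce, and make monic.
Reduced Gröbner basis: {a + b^2 + 2, c - 2}.

These coincide, so the ideals are equal.

Yes, the ideals are equal.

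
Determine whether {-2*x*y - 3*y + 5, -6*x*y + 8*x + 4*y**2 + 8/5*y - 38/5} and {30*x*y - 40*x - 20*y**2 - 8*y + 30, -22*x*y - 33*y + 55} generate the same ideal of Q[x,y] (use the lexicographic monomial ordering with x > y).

No, the ideals differ.

Equality of ideals is decidable: compute both reduced Gröbner bases (unique for the ordering) and check whether they agree.
Buchberger on the first generating set:
f_1 = -2*x*y - 3*y + 5, LT = x*y.
f_2 = -6*x*y + 8*x + 4*y**2 + 8/5*y - 38/5, LT = x*y.

S(f_1,f_2): lcm = x*y. S = 4/3*x + 2/3*y**2 + 53/30*y - 113/30.
  leading term x: no divisor's leading term divides it; move 4/3*x to the remainder.
  leading term y**2: no divisor's leading term divides it; move 2/3*y**2 to the remainder.
  leading term y: no divisor's leading term divides it; move 53/30*y to the remainder.
  leading term 1: no divisor's leading term divides it; move -113/30 to the remainder.
  remainder 4/3*x + 2/3*y**2 + 53/30*y - 113/30 ≠ 0; add g_3 = 4/3*x + 2/3*y**2 + 53/30*y - 113/30 to the basis.

S(f_1,g_3): lcm = x*y. S = -1/2*y**3 - 53/40*y**2 + 173/40*y - 5/2.
  leading term y**3: no divisor's leading term divides it; move -1/2*y**3 to the remainder.
  leading term y**2: no divisor's leading term divides it; move -53/40*y**2 to the remainder.
  leading term y: no divisor's leading term divides it; move 173/40*y to the remainder.
  leading term 1: no divisor's leading term divides it; move -5/2 to the remainder.
  remainder -1/2*y**3 - 53/40*y**2 + 173/40*y - 5/2 ≠ 0; add g_4 = -1/2*y**3 - 53/40*y**2 + 173/40*y - 5/2 to the basis.

The other S-polynomials (S(f_2,g_3), S(f_1,g_4), S(f_2,g_4), S(g_3,g_4)) all reduce to 0 modulo the current basis, so we have a Gröbner basis.
Inter-reduce: drop elements whose leading term is divisible by another's, tail-reduce, and make monic.
Reduced Gröbner basis: {x + 1/2*y**2 + 53/40*y - 113/40, y**3 + 53/20*y**2 - 173/20*y + 5}.

Buchberger on the second generating set:
h_1 = 30*x*y - 40*x - 20*y**2 - 8*y + 30, LT = x*y.
h_2 = -22*x*y - 33*y + 55, LT = x*y.

S(h_1,h_2): lcm = x*y. S = -4/3*x - 2/3*y**2 - 53/30*y + 7/2.
  leading term x: no divisor's leading term divides it; move -4/3*x to the remainder.
  leading term y**2: no divisor's leading term divides it; move -2/3*y**2 to the remainder.
  leading term y: no divisor's leading term divides it; move -53/30*y to the remainder.
  leading term 1: no divisor's leading term divides it; move 7/2 to the remainder.
  remainder -4/3*x - 2/3*y**2 - 53/30*y + 7/2 ≠ 0; add k_3 = -4/3*x - 2/3*y**2 - 53/30*y + 7/2 to the basis.

S(h_1,k_3): lcm = x*y. S = -4/3*x - 1/2*y**3 - 239/120*y**2 + 283/120*y + 1.
  leading term x: subtract (1)·k_3 from -4/3*x - 1/2*y**3 - 239/120*y**2 + 283/120*y + 1 → -1/2*y**3 - 53/40*y**2 + 33/8*y - 5/2
  leading term y**3: no divisor's leading term divides it; move -1/2*y**3 to the remainder.
  leading term y**2: no divisor's leading term divides it; move -53/40*y**2 to the remainder.
  leading term y: no divisor's leading term divides it; move 33/8*y to the remainder.
  leading term 1: no divisor's leading term divides it; move -5/2 to the remainder.
  remainder -1/2*y**3 - 53/40*y**2 + 33/8*y - 5/2 ≠ 0; add k_4 = -1/2*y**3 - 53/40*y**2 + 33/8*y - 5/2 to the basis.

The other S-polynomials (S(h_2,k_3), S(h_1,k_4), S(h_2,k_4), S(k_3,k_4)) all reduce to 0 modulo the current basis, so we have a Gröbner basis.
Inter-reduce: drop elements whose leading term is divisible by another's, tail-reduce, and make monic.
Reduced Gröbner basis: {x + 1/2*y**2 + 53/40*y - 21/8, y**3 + 53/20*y**2 - 33/4*y + 5}.

The bases are distinct; the ideals are different.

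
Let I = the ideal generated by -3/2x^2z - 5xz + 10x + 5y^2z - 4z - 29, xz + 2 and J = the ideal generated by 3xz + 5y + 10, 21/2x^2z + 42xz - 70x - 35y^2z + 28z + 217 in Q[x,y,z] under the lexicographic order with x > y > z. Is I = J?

No, the ideals differ.

Two ideals are equal iff their reduced Gröbner bases coincide (the reduced basis is unique for a fixed ordering).
Buchberger on the first generating set:
f_1 = -3/2x^2z - 5xz + 10x + 5y^2z - 4z - 29, LT = x^2z.
f_2 = xz + 2, LT = xz.

S(f_1,f_2): lcm = x^2z. S = 10/3xz - 26/3x - 10/3y^2z + 8/3z + 58/3.
  reduce S modulo (f_1, f_2):
  remainder -26/3x - 10/3y^2z + 8/3z + 38/3 ≠ 0; add g_3 = -26/3x - 10/3y^2z + 8/3z + 38/3 to the basis.

S(f_2,g_3): lcm = xz. S = -5/13y^2z^2 + 4/13z^2 + 19/13z + 2.
  reduce S modulo (f_1, f_2, g_3):
  remainder -5/13y^2z^2 + 4/13z^2 + 19/13z + 2 ≠ 0; add g_4 = -5/13y^2z^2 + 4/13z^2 + 19/13z + 2 to the basis.

The other S-polynomials (S(f_1,g_3), S(f_1,g_4), S(f_2,g_4), S(g_3,g_4)) all reduce to 0 modulo the current basis, so we have a Gröbner basis.
Inter-reduce: drop elements whose leading term is divisible by another's, tail-reduce, and make monic.
Reduced Gröbner basis: {x + 5/13y^2z - 4/13z - 19/13, y^2z^2 - 4/5z^2 - 19/5z - 26/5}.

Buchberger on the second generating set:
h_1 = 3xz + 5y + 10, LT = xz.
h_2 = 21/2x^2z + 42xz - 70x - 35y^2z + 28z + 217, LT = x^2z.

S(h_1,h_2): lcm = x^2z. S = 5/3xy - 4xz + 10x + 10/3y^2z - 8/3z - 62/3.
  reduce S modulo (h_1, h_2):
  remainder 5/3xy + 10x + 10/3y^2z + 20/3y - 8/3z - 22/3 ≠ 0; add k_3 = 5/3xy + 10x + 10/3y^2z + 20/3y - 8/3z - 22/3 to the basis.

S(h_1,k_3): lcm = xyz. S = -6xz - 2y^2z^2 + 5/3y^2 - 4yz + 10/3y + 8/5z^2 + 22/5z.
  reduce S modulo (h_1, h_2, k_3):
  remainder -2y^2z^2 + 5/3y^2 - 4yz + 40/3y + 8/5z^2 + 22/5z + 20 ≠ 0; add k_4 = -2y^2z^2 + 5/3y^2 - 4yz + 40/3y + 8/5z^2 + 22/5z + 20 to the basis.

The other S-polynomials (S(h_2,k_3), S(h_1,k_4), S(h_2,k_4), S(k_3,k_4)) all reduce to 0 modulo the current basis, so we have a Gröbner basis.
Inter-reduce: drop elements whose leading term is divisible by another's, tail-reduce, and make monic.
Reduced Gröbner basis: {xy + 6x + 2y^2z + 4y - 8/5z - 22/5, xz + 5/3y + 10/3, y^2z^2 - 5/6y^2 + 2yz - 20/3y - 4/5z^2 - 11/5z - 10}.

The bases are distinct; the ideals are different.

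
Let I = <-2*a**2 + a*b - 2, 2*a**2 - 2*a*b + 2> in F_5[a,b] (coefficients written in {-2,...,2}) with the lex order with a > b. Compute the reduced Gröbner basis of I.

G = {a**2 + 1, b}

f_1 = -2*a**2 + a*b - 2, LT = a**2.
f_2 = 2*a**2 - 2*a*b + 2, LT = a**2.

S(f_1,f_2): lcm = a**2. S = -2*a*b.
  leading term a*b: no divisor's leading term divides it; move -2*a*b to the remainder.
  remainder -2*a*b ≠ 0; add g_3 = -2*a*b to the basis.

S(f_1,g_3): lcm = a**2*b. S = 2*a*b**2 + b.
  leading term a*b**2: subtract (-b)·g_3 from 2*a*b**2 + b → b
  leading term b: no divisor's leading term divides it; move b to the remainder.
  remainder b ≠ 0; add g_4 = b to the basis.

The other S-polynomials (S(f_2,g_3), S(f_1,g_4), S(f_2,g_4), S(g_3,g_4)) all reduce to 0 modulo the current basis, so we have a Gröbner basis.
Inter-reduce: drop elements whose leading term is divisible by another's, tail-reduce, and make monic.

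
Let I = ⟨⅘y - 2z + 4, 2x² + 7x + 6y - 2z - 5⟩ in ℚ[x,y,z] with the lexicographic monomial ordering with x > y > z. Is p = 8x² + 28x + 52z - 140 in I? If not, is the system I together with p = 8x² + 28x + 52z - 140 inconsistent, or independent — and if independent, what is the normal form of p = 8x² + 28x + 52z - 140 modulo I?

First compute the reduced Gröbner basis of I by Buchberger's algorithm.
f_1 = ⅘y - 2z + 4, LT = y.
f_2 = 2x² + 7x + 6y - 2z - 5, LT = x².

The S-polynomials (S(f_1,f_2)) all reduce to 0 modulo the current basis, so we have a Gröbner basis.
Inter-reduce: drop elements whose leading term is divisible by another's, tail-reduce, and make monic.
Reduced Gröbner basis: {x² + 7/2x + 13/2z - 35/2, y - 5/2z + 5}.
Label its elements g_1 = x² + 7/2x + 13/2z - 35/2, g_2 = y - 5/2z + 5.

Reduce p = 8x² + 28x + 52z - 140 modulo G:
  leading term x²: subtract (8)·g_1 from 8x² + 28x + 52z - 140 → 0
  normal form = 0.
Since the normal form is 0, p ∈ I.

The remainder on division by a Gröbner basis is unique — it is the normal form.

8x² + 28x + 52z - 140 lies in I (it reduces to 0).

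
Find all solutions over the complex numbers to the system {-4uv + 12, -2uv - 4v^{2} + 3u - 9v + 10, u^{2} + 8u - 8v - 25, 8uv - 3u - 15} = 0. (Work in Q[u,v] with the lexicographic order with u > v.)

{(3, 1)}

Compute a lex Gröbner basis by Buchberger's algorithm.
f_1 = -4uv + 12, LT = uv.
f_2 = -2uv + 3u - 4v^{2} - 9v + 10, LT = uv.
f_3 = u^{2} + 8u - 8v - 25, LT = u^{2}.
f_4 = 8uv - 3u - 15, LT = uv.

S(f_1,f_2): lcm = uv. S = \tfrac{3}{2}u - 2v^{2} - \tfrac{9}{2}v + 2.
  leading term u: no divisor's leading term divides it; move \tfrac{3}{2}u to the remainder.
  leading term v^{2}: no divisor's leading term divides it; move -2v^{2} to the remainder.
  leading term v: no divisor's leading term divides it; move -\tfrac{9}{2}v to the remainder.
  leading term 1: no divisor's leading term divides it; move 2 to the remainder.
  remainder \tfrac{3}{2}u - 2v^{2} - \tfrac{9}{2}v + 2 ≠ 0; add h_5 = \tfrac{3}{2}u - 2v^{2} - \tfrac{9}{2}v + 2 to the basis.

S(f_1,f_3): lcm = u^{2}v. S = -8uv - 3u + 8v^{2} + 25v.
  leading term uv: subtract (2)·f_1 from -8uv - 3u + 8v^{2} + 25v → -3u + 8v^{2} + 25v - 24
  leading term u: subtract (-2)·h_5 from -3u + 8v^{2} + 25v - 24 → 4v^{2} + 16v - 20
  leading term v^{2}: no divisor's leading term divides it; move 4v^{2} to the remainder.
  leading term v: no divisor's leading term divides it; move 16v to the remainder.
  leading term 1: no divisor's leading term divides it; move -20 to the remainder.
  remainder 4v^{2} + 16v - 20 ≠ 0; add h_6 = 4v^{2} + 16v - 20 to the basis.

S(f_1,f_4): lcm = uv. S = \tfrac{3}{8}u - \tfrac{9}{8}.
  leading term u: subtract (\tfrac{1}{4})·h_5 from \tfrac{3}{8}u - \tfrac{9}{8} → \tfrac{1}{2}v^{2} + \tfrac{9}{8}v - \tfrac{13}{8}
  leading term v^{2}: subtract (\tfrac{1}{8})·h_6 from \tfrac{1}{2}v^{2} + \tfrac{9}{8}v - \tfrac{13}{8} → -\tfrac{7}{8}v + \tfrac{7}{8}
  leading term v: no divisor's leading term divides it; move -\tfrac{7}{8}v to the remainder.
  leading term 1: no divisor's leading term divides it; move \tfrac{7}{8} to the remainder.
  remainder -\tfrac{7}{8}v + \tfrac{7}{8} ≠ 0; add h_7 = -\tfrac{7}{8}v + \tfrac{7}{8} to the basis.

The other S-polynomials (S(f_2,f_3), S(f_2,f_4), S(f_3,f_4), S(f_1,h_5), S(f_2,h_5), S(f_3,h_5), S(f_4,h_5), S(f_1,h_6), S(f_2,h_6), S(f_3,h_6), S(f_4,h_6), S(h_5,h_6), S(f_1,h_7), S(f_2,h_7), S(f_3,h_7), S(f_4,h_7), S(h_5,h_7), S(h_6,h_7)) all reduce to 0 modulo the current basis, so we have a Gröbner basis.
Inter-reduce: drop elements whose leading term is divisible by another's, tail-reduce, and make monic.
Reduced Gröbner basis: {u - 3, v - 1}.

A lex Gröbner basis eliminates variables successively. Here v - 1 depends only on v, with roots {1}; lifting each root through the earlier basis elements recovers the full solutions.
  v = 1: the earlier basis element becomes u - 3 = 0, giving u = 3 — point (3, 1).
Check: every point annihilates each of the original generators.
This is the nonlinear analogue of row-reducing a linear system.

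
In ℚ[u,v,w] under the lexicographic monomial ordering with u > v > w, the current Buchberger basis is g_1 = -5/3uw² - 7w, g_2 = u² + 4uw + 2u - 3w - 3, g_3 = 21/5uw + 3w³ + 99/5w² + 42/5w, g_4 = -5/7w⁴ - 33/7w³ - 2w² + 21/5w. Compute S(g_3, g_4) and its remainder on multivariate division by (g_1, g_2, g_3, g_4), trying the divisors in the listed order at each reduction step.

S(g_3, g_4) = -33/5uw³ - 14/5uw² + 147/25uw + 5/7w⁶ + 33/7w⁵ + 2w⁴; remainder on division = 0.

lcm(LM(g_3), LM(g_4)) = uw⁴.
S = (lcm/LT(g_3))·g_3 − (lcm/LT(g_4))·g_4 = -33/5uw³ - 14/5uw² + 147/25uw + 5/7w⁶ + 33/7w⁵ + 2w⁴.
Reduce S modulo (g_1, g_2, g_3, g_4) in that order:
  leading term uw³: subtract (99/25w)·g_1 from -33/5uw³ - 14/5uw² + 147/25uw + 5/7w⁶ + 33/7w⁵ + 2w⁴ → -14/5uw² + 147/25uw + 5/7w⁶ + 33/7w⁵ + 2w⁴ + 693/25w²
  leading term uw²: subtract (42/25)·g_1 from -14/5uw² + 147/25uw + 5/7w⁶ + 33/7w⁵ + 2w⁴ + 693/25w² → 147/25uw + 5/7w⁶ + 33/7w⁵ + 2w⁴ + 693/25w² + 294/25w
  leading term uw: subtract (7/5)·g_3 from 147/25uw + 5/7w⁶ + 33/7w⁵ + 2w⁴ + 693/25w² + 294/25w → 5/7w⁶ + 33/7w⁵ + 2w⁴ - 21/5w³
  leading term w⁶: subtract (-w²)·g_4 from 5/7w⁶ + 33/7w⁵ + 2w⁴ - 21/5w³ → 0
The remainder is 0, so this S-polynomial contributes no new basis element.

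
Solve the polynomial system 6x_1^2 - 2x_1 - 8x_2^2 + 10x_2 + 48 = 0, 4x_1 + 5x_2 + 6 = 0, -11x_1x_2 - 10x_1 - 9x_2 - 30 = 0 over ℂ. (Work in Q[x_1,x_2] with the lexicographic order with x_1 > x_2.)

Compute a lex Gröbner basis by Buchberger's algorithm.
f_1 = 6x_1^2 - 2x_1 - 8x_2^2 + 10x_2 + 48, LT = x_1^2.
f_2 = 4x_1 + 5x_2 + 6, LT = x_1.
f_3 = -11x_1x_2 - 10x_1 - 9x_2 - 30, LT = x_1x_2.

S(f_1,f_2): lcm = x_1^2. S = -5/4x_1x_2 - 11/6x_1 - 4/3x_2^2 + 5/3x_2 + 8.
  leading term x_1x_2: subtract (-5/16x_2)·f_2 from -5/4x_1x_2 - 11/6x_1 - 4/3x_2^2 + 5/3x_2 + 8 → -11/6x_1 + 11/48x_2^2 + 85/24x_2 + 8
  leading term x_1: subtract (-11/24)·f_2 from -11/6x_1 + 11/48x_2^2 + 85/24x_2 + 8 → 11/48x_2^2 + 35/6x_2 + 43/4
  leading term x_2^2: no divisor's leading term divides it; move 11/48x_2^2 to the remainder.
  leading term x_2: no divisor's leading term divides it; move 35/6x_2 to the remainder.
  leading term 1: no divisor's leading term divides it; move 43/4 to the remainder.
  remainder 11/48x_2^2 + 35/6x_2 + 43/4 ≠ 0; add h_4 = 11/48x_2^2 + 35/6x_2 + 43/4 to the basis.

S(f_1,f_3): lcm = x_1^2x_2. S = -10/11x_1^2 - 38/33x_1x_2 - 30/11x_1 - 4/3x_2^3 + 5/3x_2^2 + 8x_2.
  leading term x_1^2: subtract (-5/33)·f_1 from -10/11x_1^2 - 38/33x_1x_2 - 30/11x_1 - 4/3x_2^3 + 5/3x_2^2 + 8x_2 → -38/33x_1x_2 - 100/33x_1 - 4/3x_2^3 + 5/11x_2^2 + 314/33x_2 + 80/11
  leading term x_1x_2: subtract (-19/66x_2)·f_2 from -38/33x_1x_2 - 100/33x_1 - 4/3x_2^3 + 5/11x_2^2 + 314/33x_2 + 80/11 → -100/33x_1 - 4/3x_2^3 + 125/66x_2^2 + 371/33x_2 + 80/11
  leading term x_1: subtract (-25/33)·f_2 from -100/33x_1 - 4/3x_2^3 + 125/66x_2^2 + 371/33x_2 + 80/11 → -4/3x_2^3 + 125/66x_2^2 + 496/33x_2 + 130/11
  leading term x_2^3: subtract (-64/11x_2)·h_4 from -4/3x_2^3 + 125/66x_2^2 + 496/33x_2 + 130/11 → 215/6x_2^2 + 2560/33x_2 + 130/11
  leading term x_2^2: subtract (1720/11)·h_4 from 215/6x_2^2 + 2560/33x_2 + 130/11 → -9180/11x_2 - 18360/11
  leading term x_2: no divisor's leading term divides it; move -9180/11x_2 to the remainder.
  leading term 1: no divisor's leading term divides it; move -18360/11 to the remainder.
  remainder -9180/11x_2 - 18360/11 ≠ 0; add h_5 = -9180/11x_2 - 18360/11 to the basis.

The other S-polynomials (S(f_2,f_3), S(f_1,h_4), S(f_2,h_4), S(f_3,h_4), S(f_1,h_5), S(f_2,h_5), S(f_3,h_5), S(h_4,h_5)) all reduce to 0 modulo the current basis, so we have a Gröbner basis.
Inter-reduce: drop elements whose leading term is divisible by another's, tail-reduce, and make monic.
Reduced Gröbner basis: {x_1 - 1, x_2 + 2}.

A lex Gröbner basis eliminates variables successively. Here x_2 + 2 depends only on x_2, with roots {-2}; lifting each root through the earlier basis elements recovers the full solutions.
  x_2 = -2: the earlier basis element becomes x_1 - 1 = 0, giving x_1 = 1 — point (1, -2).
Check: every point annihilates each of the original generators.

{(1, -2)}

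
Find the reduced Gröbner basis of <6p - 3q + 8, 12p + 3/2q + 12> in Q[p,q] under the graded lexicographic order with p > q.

G = {p + 16/15, q - 8/15}

This is the nonlinear analogue of row-reducing a linear system.

f_1 = 6p - 3q + 8, LT = p.
f_2 = 12p + 3/2q + 12, LT = p.

S(f_1,f_2): lcm = p. S = -5/8q + 1/3.
  leading term q: no divisor's leading term divides it; move -5/8q to the remainder.
  leading term 1: no divisor's leading term divides it; move 1/3 to the remainder.
  remainder -5/8q + 1/3 ≠ 0; add g_3 = -5/8q + 1/3 to the basis.

S(f_1,g_3): leading monomials are coprime, so the S-polynomial reduces to 0 (Buchberger's first criterion).
S(f_2,g_3): leading monomials are coprime, so the S-polynomial reduces to 0 (Buchberger's first criterion).
Every S-polynomial of the final basis reduces to 0, so we have a Gröbner basis.
Inter-reduce: drop elements whose leading term is divisible by another's, tail-reduce, and make monic.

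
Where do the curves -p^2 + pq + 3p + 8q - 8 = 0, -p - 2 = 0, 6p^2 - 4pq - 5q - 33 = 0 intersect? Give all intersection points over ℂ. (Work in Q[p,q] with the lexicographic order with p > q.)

{(-2, 3)}

Compute a lex Gröbner basis by Buchberger's algorithm.
f_1 = -p^2 + pq + 3p + 8q - 8, LT = p^2.
f_2 = -p - 2, LT = p.
f_3 = 6p^2 - 4pq - 5q - 33, LT = p^2.

S(f_1,f_2): lcm = p^2. S = -pq - 5p - 8q + 8.
  leading term pq: subtract (q)·f_2 from -pq - 5p - 8q + 8 → -5p - 6q + 8
  leading term p: subtract (5)·f_2 from -5p - 6q + 8 → -6q + 18
  leading term q: no divisor's leading term divides it; move -6q to the remainder.
  leading term 1: no divisor's leading term divides it; move 18 to the remainder.
  remainder -6q + 18 ≠ 0; add h_4 = -6q + 18 to the basis.

The other S-polynomials (S(f_1,f_3), S(f_2,f_3), S(f_1,h_4), S(f_2,h_4), S(f_3,h_4)) all reduce to 0 modulo the current basis, so we have a Gröbner basis.
Inter-reduce: drop elements whose leading term is divisible by another's, tail-reduce, and make monic.
Reduced Gröbner basis: {p + 2, q - 3}.

Elimination: the polynomial q - 3 lies in the elimination ideal for q, so q ∈ {3}. For each such q, the remaining basis elements (now univariate) give the rest of the solution.
  q = 3: the earlier basis element becomes p + 2 = 0, giving p = -2 — point (-2, 3).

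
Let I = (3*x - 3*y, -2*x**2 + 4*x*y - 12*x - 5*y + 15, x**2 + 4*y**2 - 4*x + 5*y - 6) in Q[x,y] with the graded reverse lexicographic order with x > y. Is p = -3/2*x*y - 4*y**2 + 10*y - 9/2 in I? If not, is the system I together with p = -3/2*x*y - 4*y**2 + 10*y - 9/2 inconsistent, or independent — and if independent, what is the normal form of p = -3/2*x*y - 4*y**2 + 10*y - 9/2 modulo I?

-3/2*x*y - 4*y**2 + 10*y - 9/2 lies in I (it reduces to 0).

First compute the reduced Gröbner basis of I by Buchberger's algorithm.
f_1 = 3*x - 3*y, LT = x.
f_2 = -2*x**2 + 4*x*y - 12*x - 5*y + 15, LT = x**2.
f_3 = x**2 + 4*y**2 - 4*x + 5*y - 6, LT = x**2.

S(f_1,f_2): lcm = x**2. S = x*y - 6*x - 5/2*y + 15/2.
  reduce S modulo (f_1, f_2, f_3):
  remainder y**2 - 17/2*y + 15/2 ≠ 0; add h_4 = y**2 - 17/2*y + 15/2 to the basis.

S(f_1,f_3): lcm = x**2. S = -x*y - 4*y**2 + 4*x - 5*y + 6.
  reduce S modulo (f_1, f_2, f_3, h_4):
  remainder -87/2*y + 87/2 ≠ 0; add h_5 = -87/2*y + 87/2 to the basis.

The other S-polynomials (S(f_2,f_3), S(f_1,h_4), S(f_2,h_4), S(f_3,h_4), S(f_1,h_5), S(f_2,h_5), S(f_3,h_5), S(h_4,h_5)) all reduce to 0 modulo the current basis, so we have a Gröbner basis.
Inter-reduce: drop elements whose leading term is divisible by another's, tail-reduce, and make monic.
Reduced Gröbner basis: {x - 1, y - 1}.
Label its elements g_1 = x - 1, g_2 = y - 1.

Reduce p = -3/2*x*y - 4*y**2 + 10*y - 9/2 modulo G:
  leading term x*y: subtract (-3/2*y)·g_1 from -3/2*x*y - 4*y**2 + 10*y - 9/2 → -4*y**2 + 17/2*y - 9/2
  leading term y**2: subtract (-4*y)·g_2 from -4*y**2 + 17/2*y - 9/2 → 9/2*y - 9/2
  leading term y: subtract (9/2)·g_2 from 9/2*y - 9/2 → 0
  normal form = 0.
Since the normal form is 0, p ∈ I.

Ideal membership is decidable via reduction modulo a Gröbner basis.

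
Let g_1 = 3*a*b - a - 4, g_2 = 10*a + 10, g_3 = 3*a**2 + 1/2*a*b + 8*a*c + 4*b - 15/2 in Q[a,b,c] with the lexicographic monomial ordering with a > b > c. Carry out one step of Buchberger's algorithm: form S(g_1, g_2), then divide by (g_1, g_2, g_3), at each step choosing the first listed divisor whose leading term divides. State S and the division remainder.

lcm(LM(g_1), LM(g_2)) = a*b.
S = (lcm/LT(g_1))·g_1 − (lcm/LT(g_2))·g_2 = -1/3*a - b - 4/3.
Reduce S modulo (g_1, g_2, g_3) in that order:
  leading term a: subtract (-1/30)·g_2 from -1/3*a - b - 4/3 → -b - 1
  leading term b: no divisor's leading term divides it; move -b to the remainder.
  leading term 1: no divisor's leading term divides it; move -1 to the remainder.
The remainder -b - 1 is nonzero, so it would be added as the next basis element.
An S-polynomial is built so that the two leading terms cancel; whether anything survives reduction is exactly the Gröbner-basis criterion.

S(g_1, g_2) = -1/3*a - b - 4/3; remainder on division = -b - 1.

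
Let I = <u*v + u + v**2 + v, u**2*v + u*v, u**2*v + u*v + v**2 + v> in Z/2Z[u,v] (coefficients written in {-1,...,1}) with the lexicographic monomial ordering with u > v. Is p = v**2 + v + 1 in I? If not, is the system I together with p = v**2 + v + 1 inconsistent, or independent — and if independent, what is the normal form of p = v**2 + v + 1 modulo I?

Adjoining v**2 + v + 1 makes the ideal the whole ring: the system is inconsistent.

First compute the reduced Gröbner basis of I by Buchberger's algorithm.
f_1 = u*v + u + v**2 + v, LT = u*v.
f_2 = u**2*v + u*v, LT = u**2*v.
f_3 = u**2*v + u*v + v**2 + v, LT = u**2*v.

S(f_1,f_2): lcm = u**2*v. S = u**2 + u*v**2.
  leading term u**2: no divisor's leading term divides it; move u**2 to the remainder.
  leading term u*v**2: subtract (v)·f_1 from u*v**2 → u*v + v**3 + v**2
  leading term u*v: subtract (1)·f_1 from u*v + v**3 + v**2 → u + v**3 + v
  leading term u: no divisor's leading term divides it; move u to the remainder.
  leading term v**3: no divisor's leading term divides it; move v**3 to the remainder.
  leading term v: no divisor's leading term divides it; move v to the remainder.
  remainder u**2 + u + v**3 + v ≠ 0; add h_4 = u**2 + u + v**3 + v to the basis.

S(f_1,f_3): lcm = u**2*v. S = u**2 + u*v**2 + v**2 + v.
  leading term u**2: subtract (1)·h_4 from u**2 + u*v**2 + v**2 + v → u*v**2 + u + v**3 + v**2
  leading term u*v**2: subtract (v)·f_1 from u*v**2 + u + v**3 + v**2 → u*v + u
  leading term u*v: subtract (1)·f_1 from u*v + u → v**2 + v
  leading term v**2: no divisor's leading term divides it; move v**2 to the remainder.
  leading term v: no divisor's leading term divides it; move v to the remainder.
  remainder v**2 + v ≠ 0; add h_5 = v**2 + v to the basis.

The other S-polynomials (S(f_2,f_3), S(f_1,h_4), S(f_2,h_4), S(f_3,h_4), S(f_1,h_5), S(f_2,h_5), S(f_3,h_5), S(h_4,h_5)) all reduce to 0 modulo the current basis, so we have a Gröbner basis.
Inter-reduce: drop elements whose leading term is divisible by another's, tail-reduce, and make monic.
Reduced Gröbner basis: {u**2 + u, u*v + u, v**2 + v}.
Label its elements g_1 = u**2 + u, g_2 = u*v + u, g_3 = v**2 + v.

Reduce p = v**2 + v + 1 modulo G:
  leading term v**2: subtract (1)·g_3 from v**2 + v + 1 → 1
  leading term 1: no divisor's leading term divides it; move 1 to the remainder.
  normal form = 1.
The normal form is nonzero, so p ∉ I. Since p minus its normal form lies in I, I + (p) = I + (r) where r = 1; decide whether this ideal is the whole ring.
Here r = 1 is a nonzero constant, hence a unit: 1 ∈ I + (p), the Gröbner basis of I + (p) is {1}, and the enlarged system has no common solution — adjoining p is inconsistent.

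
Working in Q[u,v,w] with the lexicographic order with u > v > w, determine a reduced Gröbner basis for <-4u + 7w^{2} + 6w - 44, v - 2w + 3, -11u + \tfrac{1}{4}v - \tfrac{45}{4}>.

G = {u - \tfrac{1}{22}w + \tfrac{12}{11}, v - 2w + 3, w^{2} + \tfrac{64}{77}w - \tfrac{436}{77}}

f_1 = -4u + 7w^{2} + 6w - 44, LT = u.
f_2 = v - 2w + 3, LT = v.
f_3 = -11u + \tfrac{1}{4}v - \tfrac{45}{4}, LT = u.

S(f_1,f_3): lcm = u. S = \tfrac{1}{44}v - \tfrac{7}{4}w^{2} - \tfrac{3}{2}w + \tfrac{439}{44}.
  leading term v: subtract (\tfrac{1}{44})·f_2 from \tfrac{1}{44}v - \tfrac{7}{4}w^{2} - \tfrac{3}{2}w + \tfrac{439}{44} → -\tfrac{7}{4}w^{2} - \tfrac{16}{11}w + \tfrac{109}{11}
  leading term w^{2}: no divisor's leading term divides it; move -\tfrac{7}{4}w^{2} to the remainder.
  leading term w: no divisor's leading term divides it; move -\tfrac{16}{11}w to the remainder.
  leading term 1: no divisor's leading term divides it; move \tfrac{109}{11} to the remainder.
  remainder -\tfrac{7}{4}w^{2} - \tfrac{16}{11}w + \tfrac{109}{11} ≠ 0; add g_4 = -\tfrac{7}{4}w^{2} - \tfrac{16}{11}w + \tfrac{109}{11} to the basis.

The other S-polynomials (S(f_1,f_2), S(f_2,f_3), S(f_1,g_4), S(f_2,g_4), S(f_3,g_4)) all reduce to 0 modulo the current basis, so we have a Gröbner basis.
Inter-reduce: drop elements whose leading term is divisible by another's, tail-reduce, and make monic.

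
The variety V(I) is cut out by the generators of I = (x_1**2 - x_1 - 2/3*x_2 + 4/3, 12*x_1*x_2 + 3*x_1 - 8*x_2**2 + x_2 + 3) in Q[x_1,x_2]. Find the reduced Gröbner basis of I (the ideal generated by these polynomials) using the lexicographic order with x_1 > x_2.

G = {x_1 - 64/27*x_2**3 + 224/27*x_2**2 - 53/9*x_2 - 31/9, x_2**4 - 13/4*x_2**3 + 85/64*x_2**2 + 135/64*x_2 + 15/32}

f_1 = x_1**2 - x_1 - 2/3*x_2 + 4/3, LT = x_1**2.
f_2 = 12*x_1*x_2 + 3*x_1 - 8*x_2**2 + x_2 + 3, LT = x_1*x_2.

S(f_1,f_2): lcm = x_1**2*x_2. S = -1/4*x_1**2 + 2/3*x_1*x_2**2 - 13/12*x_1*x_2 - 1/4*x_1 - 2/3*x_2**2 + 4/3*x_2.
  reduce S modulo (f_1, f_2):
  remainder -3/16*x_1 + 4/9*x_2**3 - 14/9*x_2**2 + 53/48*x_2 + 31/48 ≠ 0; add g_3 = -3/16*x_1 + 4/9*x_2**3 - 14/9*x_2**2 + 53/48*x_2 + 31/48 to the basis.

S(f_1,g_3): lcm = x_1**2. S = 64/27*x_1*x_2**3 - 224/27*x_1*x_2**2 + 53/9*x_1*x_2 + 22/9*x_1 - 2/3*x_2 + 4/3.
  reduce S modulo (f_1, f_2, g_3):
  remainder 128/81*x_2**4 - 416/81*x_2**3 + 170/81*x_2**2 + 10/3*x_2 + 20/27 ≠ 0; add g_4 = 128/81*x_2**4 - 416/81*x_2**3 + 170/81*x_2**2 + 10/3*x_2 + 20/27 to the basis.

The other S-polynomials (S(f_2,g_3), S(f_1,g_4), S(f_2,g_4), S(g_3,g_4)) all reduce to 0 modulo the current basis, so we have a Gröbner basis.
Inter-reduce: drop elements whose leading term is divisible by another's, tail-reduce, and make monic.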